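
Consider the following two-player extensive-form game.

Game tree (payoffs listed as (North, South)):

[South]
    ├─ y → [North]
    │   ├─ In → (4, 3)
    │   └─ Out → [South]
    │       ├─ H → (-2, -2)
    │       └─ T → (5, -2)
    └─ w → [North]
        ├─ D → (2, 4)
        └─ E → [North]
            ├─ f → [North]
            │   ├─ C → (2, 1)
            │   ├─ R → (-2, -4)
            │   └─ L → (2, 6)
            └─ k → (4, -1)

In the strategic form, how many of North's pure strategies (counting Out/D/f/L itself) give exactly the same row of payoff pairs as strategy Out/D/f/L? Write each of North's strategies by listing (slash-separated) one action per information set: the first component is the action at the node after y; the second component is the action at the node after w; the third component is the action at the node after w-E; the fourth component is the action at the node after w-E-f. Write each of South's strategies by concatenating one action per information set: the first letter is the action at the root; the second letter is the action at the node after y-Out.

6

Row for Out/D/f/L (columns yH, yT, wH, wT): (-2,-2) (5,-2) (2,4) (2,4).
Under Out/D/f/L, North's choice at the node after w-E and at the node after w-E-f can never be reached regardless of what South does, so varying those choices leaves every outcome unchanged.
Holding the reachable choices fixed and varying the unreachable ones freely already gives 2 × 3 = 6 equivalent strategies.
No other strategy reproduces this row, so those 6 are the full class: Out/D/f/C, Out/D/f/R, Out/D/f/L, Out/D/k/C, Out/D/k/R, Out/D/k/L.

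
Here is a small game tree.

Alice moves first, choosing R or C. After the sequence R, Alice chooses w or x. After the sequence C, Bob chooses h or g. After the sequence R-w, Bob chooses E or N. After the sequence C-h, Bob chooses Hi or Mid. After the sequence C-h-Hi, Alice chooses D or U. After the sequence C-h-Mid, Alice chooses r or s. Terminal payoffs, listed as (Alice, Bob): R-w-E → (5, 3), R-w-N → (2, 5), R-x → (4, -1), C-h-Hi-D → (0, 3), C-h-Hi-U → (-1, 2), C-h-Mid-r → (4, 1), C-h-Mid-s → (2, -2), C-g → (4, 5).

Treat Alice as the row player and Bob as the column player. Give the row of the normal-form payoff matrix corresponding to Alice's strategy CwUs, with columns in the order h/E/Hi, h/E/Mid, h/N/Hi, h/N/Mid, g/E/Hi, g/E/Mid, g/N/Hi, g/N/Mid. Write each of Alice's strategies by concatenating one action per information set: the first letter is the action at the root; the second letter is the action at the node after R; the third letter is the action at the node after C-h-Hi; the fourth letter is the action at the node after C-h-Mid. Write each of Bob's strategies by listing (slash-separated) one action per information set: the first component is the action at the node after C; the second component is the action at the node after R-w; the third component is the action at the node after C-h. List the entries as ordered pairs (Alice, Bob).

(-1,2) (2,-2) (-1,2) (2,-2) (4,5) (4,5) (4,5) (4,5)

vs h/E/Hi: Alice plays C → Bob plays h at [C] → Bob plays Hi at [C-h] → Alice plays U at [C-h-Hi] → (-1, 2)
vs h/E/Mid: Alice plays C → Bob plays h at [C] → Bob plays Mid at [C-h] → Alice plays s at [C-h-Mid] → (2, -2)
vs h/N/Hi: Alice plays C → Bob plays h at [C] → Bob plays Hi at [C-h] → Alice plays U at [C-h-Hi] → (-1, 2)
vs h/N/Mid: Alice plays C → Bob plays h at [C] → Bob plays Mid at [C-h] → Alice plays s at [C-h-Mid] → (2, -2)
vs g/E/Hi: Alice plays C → Bob plays g at [C] → (4, 5)
vs g/E/Mid: Alice plays C → Bob plays g at [C] → (4, 5)
vs g/N/Hi: Alice plays C → Bob plays g at [C] → (4, 5)
vs g/N/Mid: Alice plays C → Bob plays g at [C] → (4, 5)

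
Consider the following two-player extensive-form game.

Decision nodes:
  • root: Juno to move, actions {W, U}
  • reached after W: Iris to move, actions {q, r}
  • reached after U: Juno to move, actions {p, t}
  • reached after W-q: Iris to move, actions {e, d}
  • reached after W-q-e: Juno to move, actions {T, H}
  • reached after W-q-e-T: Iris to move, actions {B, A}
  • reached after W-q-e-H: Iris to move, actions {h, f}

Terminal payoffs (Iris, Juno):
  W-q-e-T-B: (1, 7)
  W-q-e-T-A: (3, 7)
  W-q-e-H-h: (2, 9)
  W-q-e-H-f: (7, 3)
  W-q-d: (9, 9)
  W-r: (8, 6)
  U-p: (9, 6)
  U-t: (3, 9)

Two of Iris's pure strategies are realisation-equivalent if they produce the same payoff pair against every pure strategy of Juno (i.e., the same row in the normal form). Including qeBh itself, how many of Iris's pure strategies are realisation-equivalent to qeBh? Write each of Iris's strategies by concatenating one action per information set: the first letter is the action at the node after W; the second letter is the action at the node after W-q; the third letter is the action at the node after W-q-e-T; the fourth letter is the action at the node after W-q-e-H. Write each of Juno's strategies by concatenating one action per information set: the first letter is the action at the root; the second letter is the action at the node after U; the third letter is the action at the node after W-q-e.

1

Row for qeBh (columns WpT, WpH, WtT, WtH, UpT, UpH, UtT, UtH): (1,7) (2,9) (1,7) (2,9) (9,6) (9,6) (3,9) (3,9).
Every one of Iris's information sets is on the play path for some reply by Juno when Iris follows qeBh.
Changing the action at any of them therefore changes at least one column, so only qeBh itself gives this row.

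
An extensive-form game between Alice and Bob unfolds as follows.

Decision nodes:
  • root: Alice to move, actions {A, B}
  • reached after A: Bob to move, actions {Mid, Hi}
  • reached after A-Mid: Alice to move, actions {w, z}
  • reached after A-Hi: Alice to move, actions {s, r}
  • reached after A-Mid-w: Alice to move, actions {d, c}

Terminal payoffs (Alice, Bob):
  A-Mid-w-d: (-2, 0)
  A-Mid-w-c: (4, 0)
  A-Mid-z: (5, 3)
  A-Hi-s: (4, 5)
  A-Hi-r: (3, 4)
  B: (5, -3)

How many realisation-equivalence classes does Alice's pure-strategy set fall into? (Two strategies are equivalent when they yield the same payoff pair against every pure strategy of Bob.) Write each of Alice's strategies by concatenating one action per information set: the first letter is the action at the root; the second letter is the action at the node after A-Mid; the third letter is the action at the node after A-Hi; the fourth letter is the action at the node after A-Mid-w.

Alice has 16 pure strategies: Awsd, Awsc, Awrd, Awrc, Azsd, Azsc, Azrd, Azrc, Bwsd, Bwsc, Bwrd, Bwrc, Bzsd, Bzsc, Bzrd, Bzrc. Columns: Mid, Hi.
{Awsd} → row (-2,0) (4,5)
{Awsc} → row (4,0) (4,5)
{Awrd} → row (-2,0) (3,4)
{Awrc} → row (4,0) (3,4)
{Azsd, Azsc} → row (5,3) (4,5)
{Azrd, Azrc} → row (5,3) (3,4)
{Bwsd, Bwsc, Bwrd, Bwrc, Bzsd, Bzsc, Bzrd, Bzrc} → row (5,-3) (5,-3)
That's 7 distinct rows out of 16 strategies.

7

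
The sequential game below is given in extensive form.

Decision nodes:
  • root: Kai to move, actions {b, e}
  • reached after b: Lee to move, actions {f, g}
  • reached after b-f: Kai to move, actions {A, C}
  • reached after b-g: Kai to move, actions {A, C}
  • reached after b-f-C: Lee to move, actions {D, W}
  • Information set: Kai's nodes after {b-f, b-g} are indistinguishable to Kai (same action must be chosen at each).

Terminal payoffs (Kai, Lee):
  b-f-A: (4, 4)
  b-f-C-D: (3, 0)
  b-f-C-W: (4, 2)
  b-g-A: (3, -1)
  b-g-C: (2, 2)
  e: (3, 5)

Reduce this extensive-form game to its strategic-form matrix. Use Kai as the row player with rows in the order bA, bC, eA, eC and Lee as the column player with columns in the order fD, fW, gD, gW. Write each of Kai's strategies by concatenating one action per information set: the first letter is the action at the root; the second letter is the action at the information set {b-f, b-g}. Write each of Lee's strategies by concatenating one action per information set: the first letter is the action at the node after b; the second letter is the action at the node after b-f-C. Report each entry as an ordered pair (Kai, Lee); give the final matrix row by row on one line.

bA: (4,4) (4,4) (3,-1) (3,-1) | bC: (3,0) (4,2) (2,2) (2,2) | eA: (3,5) (3,5) (3,5) (3,5) | eC: (3,5) (3,5) (3,5) (3,5)

Row bA: fD→(4,4), fW→(4,4), gD→(3,-1), gW→(3,-1)
Row bC: fD→(3,0), fW→(4,2), gD→(2,2), gW→(2,2)
Row eA: fD→(3,5), fW→(3,5), gD→(3,5), gW→(3,5)
Row eC: fD→(3,5), fW→(3,5), gD→(3,5), gW→(3,5)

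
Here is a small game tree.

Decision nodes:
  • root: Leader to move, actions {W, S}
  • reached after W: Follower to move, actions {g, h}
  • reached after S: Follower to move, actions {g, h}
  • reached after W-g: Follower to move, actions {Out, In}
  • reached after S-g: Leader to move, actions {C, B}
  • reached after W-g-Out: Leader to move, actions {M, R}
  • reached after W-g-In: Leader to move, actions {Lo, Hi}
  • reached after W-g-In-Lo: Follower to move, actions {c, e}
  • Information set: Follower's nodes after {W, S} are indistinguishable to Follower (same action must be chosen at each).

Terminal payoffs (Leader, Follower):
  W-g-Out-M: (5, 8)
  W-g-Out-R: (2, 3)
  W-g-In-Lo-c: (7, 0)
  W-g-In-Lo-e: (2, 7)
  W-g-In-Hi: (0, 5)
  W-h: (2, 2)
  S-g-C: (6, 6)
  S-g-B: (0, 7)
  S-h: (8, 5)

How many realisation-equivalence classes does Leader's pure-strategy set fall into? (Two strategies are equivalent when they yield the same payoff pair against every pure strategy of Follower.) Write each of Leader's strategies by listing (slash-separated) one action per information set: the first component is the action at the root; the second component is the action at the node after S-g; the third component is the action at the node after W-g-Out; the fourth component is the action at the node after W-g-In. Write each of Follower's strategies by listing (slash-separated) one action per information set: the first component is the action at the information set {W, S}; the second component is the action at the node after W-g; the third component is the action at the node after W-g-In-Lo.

6

Leader has 16 pure strategies: W/C/M/Lo, W/C/M/Hi, W/C/R/Lo, W/C/R/Hi, W/B/M/Lo, W/B/M/Hi, W/B/R/Lo, W/B/R/Hi, S/C/M/Lo, S/C/M/Hi, S/C/R/Lo, S/C/R/Hi, S/B/M/Lo, S/B/M/Hi, S/B/R/Lo, S/B/R/Hi. Columns: g/Out/c, g/Out/e, g/In/c, g/In/e, h/Out/c, h/Out/e, h/In/c, h/In/e.
{W/C/M/Lo, W/B/M/Lo} → row (5,8) (5,8) (7,0) (2,7) (2,2) (2,2) (2,2) (2,2)
{W/C/M/Hi, W/B/M/Hi} → row (5,8) (5,8) (0,5) (0,5) (2,2) (2,2) (2,2) (2,2)
{W/C/R/Lo, W/B/R/Lo} → row (2,3) (2,3) (7,0) (2,7) (2,2) (2,2) (2,2) (2,2)
{W/C/R/Hi, W/B/R/Hi} → row (2,3) (2,3) (0,5) (0,5) (2,2) (2,2) (2,2) (2,2)
{S/C/M/Lo, S/C/M/Hi, S/C/R/Lo, S/C/R/Hi} → row (6,6) (6,6) (6,6) (6,6) (8,5) (8,5) (8,5) (8,5)
{S/B/M/Lo, S/B/M/Hi, S/B/R/Lo, S/B/R/Hi} → row (0,7) (0,7) (0,7) (0,7) (8,5) (8,5) (8,5) (8,5)
That's 6 distinct rows out of 16 strategies.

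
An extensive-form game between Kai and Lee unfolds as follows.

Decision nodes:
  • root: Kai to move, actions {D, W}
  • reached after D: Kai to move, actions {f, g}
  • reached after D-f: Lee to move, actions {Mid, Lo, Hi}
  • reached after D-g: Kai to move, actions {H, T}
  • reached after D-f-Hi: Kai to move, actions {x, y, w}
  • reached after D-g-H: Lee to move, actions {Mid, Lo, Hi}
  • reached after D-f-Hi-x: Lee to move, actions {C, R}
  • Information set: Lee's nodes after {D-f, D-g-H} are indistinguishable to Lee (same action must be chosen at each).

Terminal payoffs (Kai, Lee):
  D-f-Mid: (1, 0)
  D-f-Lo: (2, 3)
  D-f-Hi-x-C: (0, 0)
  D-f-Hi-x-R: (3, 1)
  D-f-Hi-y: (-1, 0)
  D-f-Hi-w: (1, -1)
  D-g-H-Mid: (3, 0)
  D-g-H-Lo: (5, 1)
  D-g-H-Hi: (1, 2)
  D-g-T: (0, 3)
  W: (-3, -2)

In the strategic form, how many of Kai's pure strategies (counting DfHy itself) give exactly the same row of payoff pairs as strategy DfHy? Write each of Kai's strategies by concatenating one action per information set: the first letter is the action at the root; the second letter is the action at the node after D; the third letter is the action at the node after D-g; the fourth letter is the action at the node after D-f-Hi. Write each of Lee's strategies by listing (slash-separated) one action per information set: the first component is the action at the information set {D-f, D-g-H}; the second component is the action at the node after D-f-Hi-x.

Row for DfHy (columns Mid/C, Mid/R, Lo/C, Lo/R, Hi/C, Hi/R): (1,0) (1,0) (2,3) (2,3) (-1,0) (-1,0).
Under DfHy, Kai's choice at the node after D-g can never be reached regardless of what Lee does, so varying those choices leaves every outcome unchanged.
Holding the reachable choices fixed and varying the unreachable one freely already gives 2 equivalent strategies.
No other strategy reproduces this row, so those 2 are the full class: DfHy, DfTy.

2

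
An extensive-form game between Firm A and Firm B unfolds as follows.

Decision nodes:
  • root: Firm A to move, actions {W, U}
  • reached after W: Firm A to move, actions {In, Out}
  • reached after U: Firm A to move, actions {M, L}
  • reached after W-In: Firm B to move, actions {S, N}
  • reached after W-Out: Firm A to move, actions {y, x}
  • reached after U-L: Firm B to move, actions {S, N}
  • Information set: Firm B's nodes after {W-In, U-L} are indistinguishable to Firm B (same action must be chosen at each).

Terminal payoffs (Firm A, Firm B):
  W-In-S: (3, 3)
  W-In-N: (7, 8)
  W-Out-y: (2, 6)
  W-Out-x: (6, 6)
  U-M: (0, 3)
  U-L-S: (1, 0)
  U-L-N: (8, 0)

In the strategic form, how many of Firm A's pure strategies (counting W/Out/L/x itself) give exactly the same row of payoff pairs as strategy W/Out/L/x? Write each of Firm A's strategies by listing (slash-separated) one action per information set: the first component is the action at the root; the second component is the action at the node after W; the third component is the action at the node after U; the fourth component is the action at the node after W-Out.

Row for W/Out/L/x (columns S, N): (6,6) (6,6).
Under W/Out/L/x, Firm A's choice at the node after U can never be reached regardless of what Firm B does, so varying those choices leaves every outcome unchanged.
Holding the reachable choices fixed and varying the unreachable one freely already gives 2 equivalent strategies.
No other strategy reproduces this row, so those 2 are the full class: W/Out/M/x, W/Out/L/x.

2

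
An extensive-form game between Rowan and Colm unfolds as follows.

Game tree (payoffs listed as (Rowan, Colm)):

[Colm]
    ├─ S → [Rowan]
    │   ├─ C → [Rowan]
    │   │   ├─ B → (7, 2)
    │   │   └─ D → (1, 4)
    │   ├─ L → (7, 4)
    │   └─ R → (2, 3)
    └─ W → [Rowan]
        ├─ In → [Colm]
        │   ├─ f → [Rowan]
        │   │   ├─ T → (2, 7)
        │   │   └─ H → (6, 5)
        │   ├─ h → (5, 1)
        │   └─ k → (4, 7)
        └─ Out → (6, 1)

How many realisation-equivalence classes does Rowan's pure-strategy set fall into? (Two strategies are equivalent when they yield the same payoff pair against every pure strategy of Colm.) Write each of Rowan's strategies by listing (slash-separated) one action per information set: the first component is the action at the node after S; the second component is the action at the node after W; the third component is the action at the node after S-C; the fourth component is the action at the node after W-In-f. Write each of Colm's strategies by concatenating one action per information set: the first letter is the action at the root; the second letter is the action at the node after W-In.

12

Rowan has 24 pure strategies: C/In/B/T, C/In/B/H, C/In/D/T, C/In/D/H, C/Out/B/T, C/Out/B/H, C/Out/D/T, C/Out/D/H, L/In/B/T, L/In/B/H, L/In/D/T, L/In/D/H, L/Out/B/T, L/Out/B/H, L/Out/D/T, L/Out/D/H, R/In/B/T, R/In/B/H, R/In/D/T, R/In/D/H, R/Out/B/T, R/Out/B/H, R/Out/D/T, R/Out/D/H. Columns: Sf, Sh, Sk, Wf, Wh, Wk.
{C/In/B/T} → row (7,2) (7,2) (7,2) (2,7) (5,1) (4,7)
{C/In/B/H} → row (7,2) (7,2) (7,2) (6,5) (5,1) (4,7)
{C/In/D/T} → row (1,4) (1,4) (1,4) (2,7) (5,1) (4,7)
{C/In/D/H} → row (1,4) (1,4) (1,4) (6,5) (5,1) (4,7)
{C/Out/B/T, C/Out/B/H} → row (7,2) (7,2) (7,2) (6,1) (6,1) (6,1)
{C/Out/D/T, C/Out/D/H} → row (1,4) (1,4) (1,4) (6,1) (6,1) (6,1)
{L/In/B/T, L/In/D/T} → row (7,4) (7,4) (7,4) (2,7) (5,1) (4,7)
{L/In/B/H, L/In/D/H} → row (7,4) (7,4) (7,4) (6,5) (5,1) (4,7)
{L/Out/B/T, L/Out/B/H, L/Out/D/T, L/Out/D/H} → row (7,4) (7,4) (7,4) (6,1) (6,1) (6,1)
{R/In/B/T, R/In/D/T} → row (2,3) (2,3) (2,3) (2,7) (5,1) (4,7)
{R/In/B/H, R/In/D/H} → row (2,3) (2,3) (2,3) (6,5) (5,1) (4,7)
{R/Out/B/T, R/Out/B/H, R/Out/D/T, R/Out/D/H} → row (2,3) (2,3) (2,3) (6,1) (6,1) (6,1)
That's 12 distinct rows out of 24 strategies.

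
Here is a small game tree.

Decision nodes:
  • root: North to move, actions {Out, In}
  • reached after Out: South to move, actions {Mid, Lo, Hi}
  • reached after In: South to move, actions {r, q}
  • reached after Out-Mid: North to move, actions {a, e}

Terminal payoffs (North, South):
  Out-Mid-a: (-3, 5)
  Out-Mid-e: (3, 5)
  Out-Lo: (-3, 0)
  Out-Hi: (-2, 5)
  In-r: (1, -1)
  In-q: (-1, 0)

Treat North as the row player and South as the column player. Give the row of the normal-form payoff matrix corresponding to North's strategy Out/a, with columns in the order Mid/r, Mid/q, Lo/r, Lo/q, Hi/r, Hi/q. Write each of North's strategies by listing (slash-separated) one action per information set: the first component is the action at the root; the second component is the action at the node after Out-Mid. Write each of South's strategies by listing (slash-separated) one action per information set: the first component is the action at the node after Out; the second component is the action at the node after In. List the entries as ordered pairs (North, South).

(-3,5) (-3,5) (-3,0) (-3,0) (-2,5) (-2,5)

vs Mid/r: North plays Out → South plays Mid at [Out] → North plays a at [Out-Mid] → (-3, 5)
vs Mid/q: North plays Out → South plays Mid at [Out] → North plays a at [Out-Mid] → (-3, 5)
vs Lo/r: North plays Out → South plays Lo at [Out] → (-3, 0)
vs Lo/q: North plays Out → South plays Lo at [Out] → (-3, 0)
vs Hi/r: North plays Out → South plays Hi at [Out] → (-2, 5)
vs Hi/q: North plays Out → South plays Hi at [Out] → (-2, 5)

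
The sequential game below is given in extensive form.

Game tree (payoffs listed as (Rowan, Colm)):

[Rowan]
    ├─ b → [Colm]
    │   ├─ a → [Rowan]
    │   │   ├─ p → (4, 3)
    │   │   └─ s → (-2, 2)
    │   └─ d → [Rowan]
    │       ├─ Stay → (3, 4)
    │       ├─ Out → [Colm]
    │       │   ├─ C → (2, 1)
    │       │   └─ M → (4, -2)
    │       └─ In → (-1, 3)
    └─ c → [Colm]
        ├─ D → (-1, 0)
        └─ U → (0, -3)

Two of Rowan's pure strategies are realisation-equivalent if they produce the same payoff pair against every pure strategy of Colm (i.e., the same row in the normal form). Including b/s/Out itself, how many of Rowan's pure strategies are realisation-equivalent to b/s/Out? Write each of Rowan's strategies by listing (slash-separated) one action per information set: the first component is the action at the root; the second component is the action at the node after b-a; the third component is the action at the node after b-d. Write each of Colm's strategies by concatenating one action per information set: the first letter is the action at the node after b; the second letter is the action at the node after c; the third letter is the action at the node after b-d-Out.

1

Row for b/s/Out (columns aDC, aDM, aUC, aUM, dDC, dDM, dUC, dUM): (-2,2) (-2,2) (-2,2) (-2,2) (2,1) (4,-2) (2,1) (4,-2).
Every one of Rowan's information sets is on the play path for some reply by Colm when Rowan follows b/s/Out.
Changing the action at any of them therefore changes at least one column, so only b/s/Out itself gives this row.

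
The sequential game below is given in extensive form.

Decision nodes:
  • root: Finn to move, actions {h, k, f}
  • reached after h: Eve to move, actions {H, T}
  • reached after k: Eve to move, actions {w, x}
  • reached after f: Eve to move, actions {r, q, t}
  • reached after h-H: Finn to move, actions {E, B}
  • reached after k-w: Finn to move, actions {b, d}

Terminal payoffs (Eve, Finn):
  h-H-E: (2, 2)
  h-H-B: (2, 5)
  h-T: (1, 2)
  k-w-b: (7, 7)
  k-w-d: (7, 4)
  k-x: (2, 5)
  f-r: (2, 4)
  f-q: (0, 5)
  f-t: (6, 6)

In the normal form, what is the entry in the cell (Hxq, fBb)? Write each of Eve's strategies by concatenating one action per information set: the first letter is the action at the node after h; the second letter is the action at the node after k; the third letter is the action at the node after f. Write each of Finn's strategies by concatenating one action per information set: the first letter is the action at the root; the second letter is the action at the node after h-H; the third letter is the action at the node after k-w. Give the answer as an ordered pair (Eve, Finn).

Trace the play path from the root:
  Finn plays f
  Eve plays q at [f]
→ terminal payoff (0, 5).
(Eve's choice at the node after h is never reached on this path, so it doesn't affect the outcome.)

(0, 5)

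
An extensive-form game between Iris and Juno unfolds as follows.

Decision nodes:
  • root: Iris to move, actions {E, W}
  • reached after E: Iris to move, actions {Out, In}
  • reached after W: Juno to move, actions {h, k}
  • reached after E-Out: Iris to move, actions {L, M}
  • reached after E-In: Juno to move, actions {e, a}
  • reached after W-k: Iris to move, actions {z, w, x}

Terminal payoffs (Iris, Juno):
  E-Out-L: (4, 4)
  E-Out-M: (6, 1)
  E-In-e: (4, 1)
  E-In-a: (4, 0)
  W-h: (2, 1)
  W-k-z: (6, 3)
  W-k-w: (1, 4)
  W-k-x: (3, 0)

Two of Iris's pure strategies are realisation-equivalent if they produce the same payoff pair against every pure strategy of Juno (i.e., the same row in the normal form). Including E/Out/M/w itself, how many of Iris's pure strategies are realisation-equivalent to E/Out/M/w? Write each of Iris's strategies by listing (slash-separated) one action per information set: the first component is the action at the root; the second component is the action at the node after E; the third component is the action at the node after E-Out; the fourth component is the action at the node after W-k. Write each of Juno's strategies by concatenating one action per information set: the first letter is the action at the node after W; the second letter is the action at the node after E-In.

Row for E/Out/M/w (columns he, ha, ke, ka): (6,1) (6,1) (6,1) (6,1).
Under E/Out/M/w, Iris's choice at the node after W-k can never be reached regardless of what Juno does, so varying those choices leaves every outcome unchanged.
Holding the reachable choices fixed and varying the unreachable one freely already gives 3 equivalent strategies.
No other strategy reproduces this row, so those 3 are the full class: E/Out/M/z, E/Out/M/w, E/Out/M/x.

3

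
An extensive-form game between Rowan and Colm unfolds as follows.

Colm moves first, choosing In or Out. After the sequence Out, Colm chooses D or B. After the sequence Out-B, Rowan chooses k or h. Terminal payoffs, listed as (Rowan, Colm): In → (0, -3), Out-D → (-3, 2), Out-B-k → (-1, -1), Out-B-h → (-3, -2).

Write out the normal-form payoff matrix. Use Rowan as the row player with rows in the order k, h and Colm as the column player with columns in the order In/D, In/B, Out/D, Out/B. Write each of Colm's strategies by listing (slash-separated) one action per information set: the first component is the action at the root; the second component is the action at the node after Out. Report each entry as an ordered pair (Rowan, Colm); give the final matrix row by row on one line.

k: (0,-3) (0,-3) (-3,2) (-1,-1) | h: (0,-3) (0,-3) (-3,2) (-3,-2)

Row k: In/D→(0,-3), In/B→(0,-3), Out/D→(-3,2), Out/B→(-1,-1)
Row h: In/D→(0,-3), In/B→(0,-3), Out/D→(-3,2), Out/B→(-3,-2)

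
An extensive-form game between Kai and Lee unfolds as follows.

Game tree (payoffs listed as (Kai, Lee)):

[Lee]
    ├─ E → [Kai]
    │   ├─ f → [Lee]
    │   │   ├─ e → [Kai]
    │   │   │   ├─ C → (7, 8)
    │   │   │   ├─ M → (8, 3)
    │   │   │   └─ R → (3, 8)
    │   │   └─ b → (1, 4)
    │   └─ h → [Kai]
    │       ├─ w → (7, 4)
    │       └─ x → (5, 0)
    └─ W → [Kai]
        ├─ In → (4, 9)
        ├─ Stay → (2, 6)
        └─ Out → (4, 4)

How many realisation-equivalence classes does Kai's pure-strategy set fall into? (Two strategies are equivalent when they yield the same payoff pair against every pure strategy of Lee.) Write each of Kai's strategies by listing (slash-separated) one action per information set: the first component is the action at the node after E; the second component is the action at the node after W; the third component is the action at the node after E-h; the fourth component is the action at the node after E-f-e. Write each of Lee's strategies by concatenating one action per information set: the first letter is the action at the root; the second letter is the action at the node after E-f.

15

Kai has 36 pure strategies: f/In/w/C, f/In/w/M, f/In/w/R, f/In/x/C, f/In/x/M, f/In/x/R, f/Stay/w/C, f/Stay/w/M, f/Stay/w/R, f/Stay/x/C, f/Stay/x/M, f/Stay/x/R, f/Out/w/C, f/Out/w/M, f/Out/w/R, f/Out/x/C, f/Out/x/M, f/Out/x/R, h/In/w/C, h/In/w/M, h/In/w/R, h/In/x/C, h/In/x/M, h/In/x/R, h/Stay/w/C, h/Stay/w/M, h/Stay/w/R, h/Stay/x/C, h/Stay/x/M, h/Stay/x/R, h/Out/w/C, h/Out/w/M, h/Out/w/R, h/Out/x/C, h/Out/x/M, h/Out/x/R. Columns: Ee, Eb, We, Wb.
{f/In/w/C, f/In/x/C} → row (7,8) (1,4) (4,9) (4,9)
{f/In/w/M, f/In/x/M} → row (8,3) (1,4) (4,9) (4,9)
{f/In/w/R, f/In/x/R} → row (3,8) (1,4) (4,9) (4,9)
{f/Stay/w/C, f/Stay/x/C} → row (7,8) (1,4) (2,6) (2,6)
{f/Stay/w/M, f/Stay/x/M} → row (8,3) (1,4) (2,6) (2,6)
{f/Stay/w/R, f/Stay/x/R} → row (3,8) (1,4) (2,6) (2,6)
{f/Out/w/C, f/Out/x/C} → row (7,8) (1,4) (4,4) (4,4)
{f/Out/w/M, f/Out/x/M} → row (8,3) (1,4) (4,4) (4,4)
{f/Out/w/R, f/Out/x/R} → row (3,8) (1,4) (4,4) (4,4)
{h/In/w/C, h/In/w/M, h/In/w/R} → row (7,4) (7,4) (4,9) (4,9)
{h/In/x/C, h/In/x/M, h/In/x/R} → row (5,0) (5,0) (4,9) (4,9)
{h/Stay/w/C, h/Stay/w/M, h/Stay/w/R} → row (7,4) (7,4) (2,6) (2,6)
{h/Stay/x/C, h/Stay/x/M, h/Stay/x/R} → row (5,0) (5,0) (2,6) (2,6)
{h/Out/w/C, h/Out/w/M, h/Out/w/R} → row (7,4) (7,4) (4,4) (4,4)
{h/Out/x/C, h/Out/x/M, h/Out/x/R} → row (5,0) (5,0) (4,4) (4,4)
That's 15 distinct rows out of 36 strategies.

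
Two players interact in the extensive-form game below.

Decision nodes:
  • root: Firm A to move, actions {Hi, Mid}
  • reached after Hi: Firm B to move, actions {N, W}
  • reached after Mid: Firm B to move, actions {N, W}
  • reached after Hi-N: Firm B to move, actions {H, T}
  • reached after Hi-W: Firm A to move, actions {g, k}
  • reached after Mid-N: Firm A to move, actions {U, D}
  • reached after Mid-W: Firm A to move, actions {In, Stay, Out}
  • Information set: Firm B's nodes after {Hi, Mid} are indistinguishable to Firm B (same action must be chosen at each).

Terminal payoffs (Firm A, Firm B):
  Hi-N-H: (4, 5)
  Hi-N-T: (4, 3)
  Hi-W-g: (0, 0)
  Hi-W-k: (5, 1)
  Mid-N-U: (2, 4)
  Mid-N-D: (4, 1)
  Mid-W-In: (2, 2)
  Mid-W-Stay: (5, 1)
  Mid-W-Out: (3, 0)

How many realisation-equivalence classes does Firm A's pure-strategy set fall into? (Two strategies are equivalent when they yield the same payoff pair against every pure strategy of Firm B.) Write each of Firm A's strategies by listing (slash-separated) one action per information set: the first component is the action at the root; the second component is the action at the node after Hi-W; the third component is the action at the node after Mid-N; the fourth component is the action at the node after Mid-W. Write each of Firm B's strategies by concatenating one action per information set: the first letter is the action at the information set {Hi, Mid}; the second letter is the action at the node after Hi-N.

Firm A has 24 pure strategies: Hi/g/U/In, Hi/g/U/Stay, Hi/g/U/Out, Hi/g/D/In, Hi/g/D/Stay, Hi/g/D/Out, Hi/k/U/In, Hi/k/U/Stay, Hi/k/U/Out, Hi/k/D/In, Hi/k/D/Stay, Hi/k/D/Out, Mid/g/U/In, Mid/g/U/Stay, Mid/g/U/Out, Mid/g/D/In, Mid/g/D/Stay, Mid/g/D/Out, Mid/k/U/In, Mid/k/U/Stay, Mid/k/U/Out, Mid/k/D/In, Mid/k/D/Stay, Mid/k/D/Out. Columns: NH, NT, WH, WT.
{Hi/g/U/In, Hi/g/U/Stay, Hi/g/U/Out, Hi/g/D/In, Hi/g/D/Stay, Hi/g/D/Out} → row (4,5) (4,3) (0,0) (0,0)
{Hi/k/U/In, Hi/k/U/Stay, Hi/k/U/Out, Hi/k/D/In, Hi/k/D/Stay, Hi/k/D/Out} → row (4,5) (4,3) (5,1) (5,1)
{Mid/g/U/In, Mid/k/U/In} → row (2,4) (2,4) (2,2) (2,2)
{Mid/g/U/Stay, Mid/k/U/Stay} → row (2,4) (2,4) (5,1) (5,1)
{Mid/g/U/Out, Mid/k/U/Out} → row (2,4) (2,4) (3,0) (3,0)
{Mid/g/D/In, Mid/k/D/In} → row (4,1) (4,1) (2,2) (2,2)
{Mid/g/D/Stay, Mid/k/D/Stay} → row (4,1) (4,1) (5,1) (5,1)
{Mid/g/D/Out, Mid/k/D/Out} → row (4,1) (4,1) (3,0) (3,0)
That's 8 distinct rows out of 24 strategies.

8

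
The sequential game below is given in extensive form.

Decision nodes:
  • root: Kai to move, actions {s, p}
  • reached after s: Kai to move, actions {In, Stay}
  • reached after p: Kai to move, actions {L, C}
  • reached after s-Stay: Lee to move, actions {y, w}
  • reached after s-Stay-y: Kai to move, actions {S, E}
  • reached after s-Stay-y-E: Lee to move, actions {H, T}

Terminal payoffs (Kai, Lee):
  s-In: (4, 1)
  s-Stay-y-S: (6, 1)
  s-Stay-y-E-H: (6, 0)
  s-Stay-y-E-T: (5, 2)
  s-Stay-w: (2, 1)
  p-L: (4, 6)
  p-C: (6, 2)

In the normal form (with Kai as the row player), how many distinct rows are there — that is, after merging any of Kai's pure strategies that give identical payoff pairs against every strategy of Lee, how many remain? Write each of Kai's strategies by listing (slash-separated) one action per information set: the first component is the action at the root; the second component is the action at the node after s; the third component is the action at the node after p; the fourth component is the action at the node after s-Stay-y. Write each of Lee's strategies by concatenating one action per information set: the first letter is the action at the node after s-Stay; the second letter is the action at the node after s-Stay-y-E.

Kai has 16 pure strategies: s/In/L/S, s/In/L/E, s/In/C/S, s/In/C/E, s/Stay/L/S, s/Stay/L/E, s/Stay/C/S, s/Stay/C/E, p/In/L/S, p/In/L/E, p/In/C/S, p/In/C/E, p/Stay/L/S, p/Stay/L/E, p/Stay/C/S, p/Stay/C/E. Columns: yH, yT, wH, wT.
{s/In/L/S, s/In/L/E, s/In/C/S, s/In/C/E} → row (4,1) (4,1) (4,1) (4,1)
{s/Stay/L/S, s/Stay/C/S} → row (6,1) (6,1) (2,1) (2,1)
{s/Stay/L/E, s/Stay/C/E} → row (6,0) (5,2) (2,1) (2,1)
{p/In/L/S, p/In/L/E, p/Stay/L/S, p/Stay/L/E} → row (4,6) (4,6) (4,6) (4,6)
{p/In/C/S, p/In/C/E, p/Stay/C/S, p/Stay/C/E} → row (6,2) (6,2) (6,2) (6,2)
That's 5 distinct rows out of 16 strategies.

5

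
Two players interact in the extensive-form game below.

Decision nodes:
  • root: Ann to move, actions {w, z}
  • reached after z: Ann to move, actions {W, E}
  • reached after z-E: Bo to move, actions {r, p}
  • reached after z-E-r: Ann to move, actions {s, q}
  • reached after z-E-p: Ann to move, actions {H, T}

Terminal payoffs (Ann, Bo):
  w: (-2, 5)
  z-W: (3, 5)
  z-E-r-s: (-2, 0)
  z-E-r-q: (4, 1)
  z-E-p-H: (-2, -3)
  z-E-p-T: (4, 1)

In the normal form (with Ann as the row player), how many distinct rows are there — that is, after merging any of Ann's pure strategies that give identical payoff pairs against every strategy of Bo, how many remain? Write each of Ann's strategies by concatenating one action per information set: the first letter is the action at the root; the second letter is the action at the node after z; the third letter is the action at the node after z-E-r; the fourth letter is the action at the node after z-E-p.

Ann has 16 pure strategies: wWsH, wWsT, wWqH, wWqT, wEsH, wEsT, wEqH, wEqT, zWsH, zWsT, zWqH, zWqT, zEsH, zEsT, zEqH, zEqT. Columns: r, p.
{wWsH, wWsT, wWqH, wWqT, wEsH, wEsT, wEqH, wEqT} → row (-2,5) (-2,5)
{zWsH, zWsT, zWqH, zWqT} → row (3,5) (3,5)
{zEsH} → row (-2,0) (-2,-3)
{zEsT} → row (-2,0) (4,1)
{zEqH} → row (4,1) (-2,-3)
{zEqT} → row (4,1) (4,1)
That's 6 distinct rows out of 16 strategies.

6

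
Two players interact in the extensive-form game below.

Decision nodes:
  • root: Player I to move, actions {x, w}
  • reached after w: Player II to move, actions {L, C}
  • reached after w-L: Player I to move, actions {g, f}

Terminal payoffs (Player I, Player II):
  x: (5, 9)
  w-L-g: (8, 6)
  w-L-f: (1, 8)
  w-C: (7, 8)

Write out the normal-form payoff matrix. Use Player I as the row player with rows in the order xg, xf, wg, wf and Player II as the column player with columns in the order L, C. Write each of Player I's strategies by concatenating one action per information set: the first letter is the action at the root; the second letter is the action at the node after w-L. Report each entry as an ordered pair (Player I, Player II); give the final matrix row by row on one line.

            L        C
  xg    (5,9)    (5,9)
  xf    (5,9)    (5,9)
  wg    (8,6)    (7,8)
  wf    (1,8)    (7,8)

xg: (5,9) (5,9) | xf: (5,9) (5,9) | wg: (8,6) (7,8) | wf: (1,8) (7,8)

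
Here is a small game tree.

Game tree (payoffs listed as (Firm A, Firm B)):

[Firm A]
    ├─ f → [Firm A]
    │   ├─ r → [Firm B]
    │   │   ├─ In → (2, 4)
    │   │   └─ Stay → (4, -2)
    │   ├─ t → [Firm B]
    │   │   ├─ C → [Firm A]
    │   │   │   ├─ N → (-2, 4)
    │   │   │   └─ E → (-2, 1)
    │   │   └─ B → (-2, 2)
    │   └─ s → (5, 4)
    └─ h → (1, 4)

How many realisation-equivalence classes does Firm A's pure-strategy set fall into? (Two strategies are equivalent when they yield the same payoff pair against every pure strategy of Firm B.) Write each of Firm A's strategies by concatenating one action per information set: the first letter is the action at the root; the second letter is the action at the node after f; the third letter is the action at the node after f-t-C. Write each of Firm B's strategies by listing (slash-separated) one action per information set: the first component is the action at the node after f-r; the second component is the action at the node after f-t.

5

Firm A has 12 pure strategies: frN, frE, ftN, ftE, fsN, fsE, hrN, hrE, htN, htE, hsN, hsE. Columns: In/C, In/B, Stay/C, Stay/B.
{frN, frE} → row (2,4) (2,4) (4,-2) (4,-2)
{ftN} → row (-2,4) (-2,2) (-2,4) (-2,2)
{ftE} → row (-2,1) (-2,2) (-2,1) (-2,2)
{fsN, fsE} → row (5,4) (5,4) (5,4) (5,4)
{hrN, hrE, htN, htE, hsN, hsE} → row (1,4) (1,4) (1,4) (1,4)
That's 5 distinct rows out of 12 strategies.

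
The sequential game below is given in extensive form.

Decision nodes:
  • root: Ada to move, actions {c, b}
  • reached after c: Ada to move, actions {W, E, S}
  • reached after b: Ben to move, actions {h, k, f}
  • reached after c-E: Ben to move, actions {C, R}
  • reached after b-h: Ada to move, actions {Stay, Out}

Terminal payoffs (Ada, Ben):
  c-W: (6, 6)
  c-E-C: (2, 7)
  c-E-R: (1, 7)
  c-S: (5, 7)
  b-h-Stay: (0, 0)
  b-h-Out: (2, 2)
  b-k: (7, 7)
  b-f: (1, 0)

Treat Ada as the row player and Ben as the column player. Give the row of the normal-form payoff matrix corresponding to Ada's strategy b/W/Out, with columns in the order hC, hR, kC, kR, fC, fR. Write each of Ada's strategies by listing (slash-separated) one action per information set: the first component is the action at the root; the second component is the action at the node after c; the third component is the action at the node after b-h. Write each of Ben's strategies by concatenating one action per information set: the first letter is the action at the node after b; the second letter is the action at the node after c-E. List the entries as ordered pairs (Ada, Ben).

(2,2) (2,2) (7,7) (7,7) (1,0) (1,0)

vs hC: Ada plays b → Ben plays h at [b] → Ada plays Out at [b-h] → (2, 2)
vs hR: Ada plays b → Ben plays h at [b] → Ada plays Out at [b-h] → (2, 2)
vs kC: Ada plays b → Ben plays k at [b] → (7, 7)
vs kR: Ada plays b → Ben plays k at [b] → (7, 7)
vs fC: Ada plays b → Ben plays f at [b] → (1, 0)
vs fR: Ada plays b → Ben plays f at [b] → (1, 0)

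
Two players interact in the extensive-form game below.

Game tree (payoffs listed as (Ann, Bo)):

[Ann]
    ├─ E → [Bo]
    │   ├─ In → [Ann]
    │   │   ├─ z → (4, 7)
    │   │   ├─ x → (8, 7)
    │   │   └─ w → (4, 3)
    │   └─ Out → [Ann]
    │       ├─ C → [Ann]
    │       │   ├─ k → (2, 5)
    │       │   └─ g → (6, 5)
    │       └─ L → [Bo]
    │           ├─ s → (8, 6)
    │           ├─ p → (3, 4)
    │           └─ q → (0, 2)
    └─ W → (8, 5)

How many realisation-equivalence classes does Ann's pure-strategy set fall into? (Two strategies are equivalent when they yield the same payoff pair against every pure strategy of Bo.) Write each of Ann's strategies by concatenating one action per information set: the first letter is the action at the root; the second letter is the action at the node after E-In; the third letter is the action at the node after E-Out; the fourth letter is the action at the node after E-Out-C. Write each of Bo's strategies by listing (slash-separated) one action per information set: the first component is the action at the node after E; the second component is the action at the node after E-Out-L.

10

Ann has 24 pure strategies: EzCk, EzCg, EzLk, EzLg, ExCk, ExCg, ExLk, ExLg, EwCk, EwCg, EwLk, EwLg, WzCk, WzCg, WzLk, WzLg, WxCk, WxCg, WxLk, WxLg, WwCk, WwCg, WwLk, WwLg. Columns: In/s, In/p, In/q, Out/s, Out/p, Out/q.
{EzCk} → row (4,7) (4,7) (4,7) (2,5) (2,5) (2,5)
{EzCg} → row (4,7) (4,7) (4,7) (6,5) (6,5) (6,5)
{EzLk, EzLg} → row (4,7) (4,7) (4,7) (8,6) (3,4) (0,2)
{ExCk} → row (8,7) (8,7) (8,7) (2,5) (2,5) (2,5)
{ExCg} → row (8,7) (8,7) (8,7) (6,5) (6,5) (6,5)
{ExLk, ExLg} → row (8,7) (8,7) (8,7) (8,6) (3,4) (0,2)
{EwCk} → row (4,3) (4,3) (4,3) (2,5) (2,5) (2,5)
{EwCg} → row (4,3) (4,3) (4,3) (6,5) (6,5) (6,5)
{EwLk, EwLg} → row (4,3) (4,3) (4,3) (8,6) (3,4) (0,2)
{WzCk, WzCg, WzLk, WzLg, WxCk, WxCg, WxLk, WxLg, WwCk, WwCg, WwLk, WwLg} → row (8,5) (8,5) (8,5) (8,5) (8,5) (8,5)
That's 10 distinct rows out of 24 strategies.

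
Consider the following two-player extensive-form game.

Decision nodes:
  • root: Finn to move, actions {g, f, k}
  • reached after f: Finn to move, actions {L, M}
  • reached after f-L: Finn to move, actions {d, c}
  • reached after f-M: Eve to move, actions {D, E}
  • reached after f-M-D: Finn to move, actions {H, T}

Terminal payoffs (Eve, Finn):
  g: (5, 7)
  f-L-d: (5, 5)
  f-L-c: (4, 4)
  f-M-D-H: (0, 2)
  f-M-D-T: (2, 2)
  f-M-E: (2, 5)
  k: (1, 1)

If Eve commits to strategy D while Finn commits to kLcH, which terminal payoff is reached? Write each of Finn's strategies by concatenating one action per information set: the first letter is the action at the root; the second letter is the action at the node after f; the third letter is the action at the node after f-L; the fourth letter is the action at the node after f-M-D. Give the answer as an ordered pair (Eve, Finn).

Trace the play path from the root:
  Finn plays k
→ terminal payoff (1, 1).
(Eve's choice at the node after f-M is never reached on this path, so it doesn't affect the outcome.)

(1, 1)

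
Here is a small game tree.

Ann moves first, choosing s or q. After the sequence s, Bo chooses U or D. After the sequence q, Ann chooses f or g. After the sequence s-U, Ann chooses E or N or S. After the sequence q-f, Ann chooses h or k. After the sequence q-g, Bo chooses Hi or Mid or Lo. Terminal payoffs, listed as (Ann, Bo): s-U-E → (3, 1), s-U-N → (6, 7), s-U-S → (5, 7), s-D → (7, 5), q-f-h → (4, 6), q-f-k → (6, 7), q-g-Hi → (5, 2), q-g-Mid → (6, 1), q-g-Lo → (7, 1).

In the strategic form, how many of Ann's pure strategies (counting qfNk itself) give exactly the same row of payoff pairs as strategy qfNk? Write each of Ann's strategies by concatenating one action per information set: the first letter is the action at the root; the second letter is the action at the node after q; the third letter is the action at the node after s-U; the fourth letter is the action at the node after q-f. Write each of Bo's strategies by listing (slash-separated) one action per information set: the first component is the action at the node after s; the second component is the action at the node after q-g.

Row for qfNk (columns U/Hi, U/Mid, U/Lo, D/Hi, D/Mid, D/Lo): (6,7) (6,7) (6,7) (6,7) (6,7) (6,7).
Under qfNk, Ann's choice at the node after s-U can never be reached regardless of what Bo does, so varying those choices leaves every outcome unchanged.
Holding the reachable choices fixed and varying the unreachable one freely already gives 3 equivalent strategies.
No other strategy reproduces this row, so those 3 are the full class: qfEk, qfNk, qfSk.

3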